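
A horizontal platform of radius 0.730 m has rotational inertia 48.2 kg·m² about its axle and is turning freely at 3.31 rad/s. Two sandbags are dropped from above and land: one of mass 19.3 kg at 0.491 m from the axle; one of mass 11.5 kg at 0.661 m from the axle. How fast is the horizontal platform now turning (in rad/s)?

The added mass arrives with no angular momentum about the axle, and any external torque about the axle is negligible, so the system's angular momentum is conserved.
Added inertia Σmr² = (19.3)(0.491)² + (11.5)(0.661)² = 9.677 kg·m²; I_f = 48.20 + 9.677 = 57.88 kg·m².
ω_f = I_p ω_i / I_f = (48.20)(3.31) / 57.88 = 2.757 rad/s.

ω_f ≈ 2.76 rad/s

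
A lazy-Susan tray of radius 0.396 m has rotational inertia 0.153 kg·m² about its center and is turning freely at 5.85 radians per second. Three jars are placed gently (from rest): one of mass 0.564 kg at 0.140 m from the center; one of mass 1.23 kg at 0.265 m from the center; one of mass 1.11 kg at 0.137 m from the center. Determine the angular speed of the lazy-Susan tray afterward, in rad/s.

ω_f ≈ 3.30 rad/s

No external torque acts about the center; L_before = L_after.
Added inertia Σmr² = (0.564)(0.140)² + (1.23)(0.265)² + (1.11)(0.137)² = 0.1183 kg·m²; I_f = 0.1530 + 0.1183 = 0.2713 kg·m².
ω_f = I_p ω_i / I_f = (0.1530)(5.85) / 0.2713 = 3.300 rad/s.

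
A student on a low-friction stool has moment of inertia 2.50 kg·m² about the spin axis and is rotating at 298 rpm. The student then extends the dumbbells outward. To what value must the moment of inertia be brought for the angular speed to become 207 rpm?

No external torque acts about the spin axis, so angular momentum is conserved.
I₂ = I₁ω₁ / ω₂ = (2.50)(298) / (207) = 3.599 kg·m².

I₂ ≈ 3.60 kg·m²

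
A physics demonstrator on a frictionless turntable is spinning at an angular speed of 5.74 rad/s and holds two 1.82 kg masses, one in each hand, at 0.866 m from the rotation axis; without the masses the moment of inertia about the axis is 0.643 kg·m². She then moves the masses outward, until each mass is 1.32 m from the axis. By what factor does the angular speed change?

No external torque acts about the spin axis, so angular momentum is conserved.
I₁ = 0.643 + 2(1.82)(0.866)² = 3.373 kg·m²; I₂ = 0.643 + 2(1.82)(1.32)² = 6.985 kg·m².
ω₂/ω₁ = I₁/I₂ = 3.373 / 6.985 = 0.4828.

ω₂/ω₁ ≈ 0.483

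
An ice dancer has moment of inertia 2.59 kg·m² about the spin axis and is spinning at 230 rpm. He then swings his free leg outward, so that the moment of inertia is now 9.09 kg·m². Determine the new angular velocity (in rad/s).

ω₂ ≈ 6.86 rad/s

With no external torque about the axis, L is conserved: I₁ω₁ = I₂ω₂.
ω₂ = I₁ω₁ / I₂ = (2.590)(230 rpm) / (9.090) = 65.53 rpm = 6.863 rad/s.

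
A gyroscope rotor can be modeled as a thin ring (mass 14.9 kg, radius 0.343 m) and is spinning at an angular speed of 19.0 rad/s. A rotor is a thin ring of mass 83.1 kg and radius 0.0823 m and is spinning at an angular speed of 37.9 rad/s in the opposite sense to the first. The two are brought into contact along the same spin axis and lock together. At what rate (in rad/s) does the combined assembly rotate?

|ω_f| ≈ 5.17 rad/s

The coupling torques are internal; angular momentum about the shared axis is conserved.
Moments of inertia: I_A = (14.9)(0.343)² = 1.753 kg·m²; I_B = (83.1)(0.0823)² = 0.5629 kg·m².
Taking A's sense as positive: L = (1.753)(19.0) − (0.5629)(37.9) = 11.97 kg·m²·rad/s.
Combined I = 1.753 + 0.5629 = 2.316 kg·m².
ω_f = L / I = 11.97 / 2.316 = 5.171 rad/s.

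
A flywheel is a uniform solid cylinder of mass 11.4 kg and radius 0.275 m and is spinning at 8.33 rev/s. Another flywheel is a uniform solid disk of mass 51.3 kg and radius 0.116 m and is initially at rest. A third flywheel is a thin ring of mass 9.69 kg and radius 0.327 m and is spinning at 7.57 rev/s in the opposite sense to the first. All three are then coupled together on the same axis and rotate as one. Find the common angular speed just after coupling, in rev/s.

|ω_f| ≈ 2.35 rev/s

No external torque acts about the common axis, so total angular momentum is conserved.
Moments of inertia: I_A = ½(11.4)(0.275)² = 0.4311 kg·m²; I_B = ½(51.3)(0.116)² = 0.3451 kg·m²; I_C = (9.69)(0.327)² = 1.036 kg·m².
Taking A's sense as positive: L = (0.4311)(8.33) − (1.036)(7.57) = -4.253 kg·m²·rev/s.
Combined I = 0.4311 + 0.3451 + 1.036 = 1.812 kg·m².
ω_f = L / I = -4.253 / 1.812 = -2.347 rev/s.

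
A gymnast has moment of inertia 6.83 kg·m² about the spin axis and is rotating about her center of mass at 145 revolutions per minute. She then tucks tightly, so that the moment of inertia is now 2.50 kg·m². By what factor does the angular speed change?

Angular momentum about the spin axis is conserved since the torque about it is zero.
ω₂/ω₁ = I₁/I₂ = 6.830 / 2.500 = 2.732.

ω₂/ω₁ ≈ 2.73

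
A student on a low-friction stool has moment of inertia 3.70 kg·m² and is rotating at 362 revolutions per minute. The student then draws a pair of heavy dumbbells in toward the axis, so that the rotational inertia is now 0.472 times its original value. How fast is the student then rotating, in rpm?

ω₂ ≈ 767 rpm

No external torque acts about the spin axis, so angular momentum is conserved.
I₂ = 0.472 × 3.70 = 1.746 kg·m².
ω₂ = I₁ω₁ / I₂ = (3.700)(362 rpm) / (1.746) = 766.9 rpm.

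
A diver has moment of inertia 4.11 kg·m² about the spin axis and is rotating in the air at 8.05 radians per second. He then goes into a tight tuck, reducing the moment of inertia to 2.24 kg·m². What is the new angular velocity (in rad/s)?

With no external torque about the axis, L is conserved: I₁ω₁ = I₂ω₂.
ω₂ = I₁ω₁ / I₂ = (4.110)(8.05 rad/s) / (2.240) = 14.77 rad/s.

ω₂ ≈ 14.8 rad/s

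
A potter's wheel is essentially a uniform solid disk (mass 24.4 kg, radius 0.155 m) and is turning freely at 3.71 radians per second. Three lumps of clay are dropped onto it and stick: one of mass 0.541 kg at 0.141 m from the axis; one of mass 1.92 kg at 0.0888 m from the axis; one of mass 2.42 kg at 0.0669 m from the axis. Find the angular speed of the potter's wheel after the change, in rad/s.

ω_f ≈ 3.30 rad/s

No external torque acts about the axis; L_before = L_after.
I_p = ½(24.4)(0.155)² = 0.2931 kg·m².
Added inertia Σmr² = (0.541)(0.141)² + (1.92)(0.0888)² + (2.42)(0.0669)² = 0.03673 kg·m²; I_f = 0.2931 + 0.03673 = 0.3298 kg·m².
ω_f = I_p ω_i / I_f = (0.2931)(3.71) / 0.3298 = 3.297 rad/s.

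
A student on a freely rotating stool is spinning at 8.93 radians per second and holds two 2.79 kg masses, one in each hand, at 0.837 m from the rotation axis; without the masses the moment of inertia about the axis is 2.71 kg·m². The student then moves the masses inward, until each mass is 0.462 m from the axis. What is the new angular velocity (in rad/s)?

ω₂ ≈ 15.2 rad/s

Angular momentum about the spin axis is conserved since the torque about it is zero.
I₁ = 2.71 + 2(2.79)(0.837)² = 6.619 kg·m²; I₂ = 2.71 + 2(2.79)(0.462)² = 3.901 kg·m².
ω₂ = I₁ω₁ / I₂ = (6.619)(8.93 rad/s) / (3.901) = 15.15 rad/s.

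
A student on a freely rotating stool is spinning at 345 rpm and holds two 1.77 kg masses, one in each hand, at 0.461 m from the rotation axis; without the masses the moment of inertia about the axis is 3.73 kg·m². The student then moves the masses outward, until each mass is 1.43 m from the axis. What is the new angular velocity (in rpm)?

No external torque acts about the spin axis, so angular momentum is conserved.
I₁ = 3.73 + 2(1.77)(0.461)² = 4.482 kg·m²; I₂ = 3.73 + 2(1.77)(1.43)² = 10.97 kg·m².
ω₂ = I₁ω₁ / I₂ = (4.482)(345 rpm) / (10.97) = 141.0 rpm.

ω₂ ≈ 141 rpm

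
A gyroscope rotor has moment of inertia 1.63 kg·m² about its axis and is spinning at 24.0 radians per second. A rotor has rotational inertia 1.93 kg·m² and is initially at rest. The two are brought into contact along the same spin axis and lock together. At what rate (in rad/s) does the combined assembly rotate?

|ω_f| ≈ 11.0 rad/s

The coupling torques are internal; angular momentum about the shared axis is conserved.
Taking A's sense as positive: L = (1.630)(24.0) = 39.12 kg·m²·rad/s.
Combined I = 1.630 + 1.930 = 3.560 kg·m².
ω_f = L / I = 39.12 / 3.560 = 10.99 rad/s.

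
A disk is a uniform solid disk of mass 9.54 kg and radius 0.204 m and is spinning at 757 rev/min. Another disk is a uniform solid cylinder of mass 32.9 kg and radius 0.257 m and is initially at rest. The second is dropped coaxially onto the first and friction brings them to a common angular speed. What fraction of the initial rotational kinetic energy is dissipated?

fraction ≈ 0.846

No external torque acts about the common axis, so total angular momentum is conserved.
Moments of inertia: I_A = ½(9.54)(0.204)² = 0.1985 kg·m²; I_B = ½(32.9)(0.257)² = 1.087 kg·m².
Taking A's sense as positive: L = (0.1985)(757) = 150.3 kg·m²·rpm.
Combined I = 0.1985 + 1.087 = 1.285 kg·m².
ω_f = L / I = 150.3 / 1.285 = 116.9 rpm.
KE_i = ½ΣIω² = 623.7 J; KE_f = ½(1.285)(12.25)² = 96.35 J.
Fraction dissipated = (KE_i − KE_f)/KE_i = 0.8455.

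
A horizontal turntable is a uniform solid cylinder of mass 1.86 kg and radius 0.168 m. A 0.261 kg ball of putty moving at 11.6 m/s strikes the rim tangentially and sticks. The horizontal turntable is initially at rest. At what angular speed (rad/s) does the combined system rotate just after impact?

|ω_f| ≈ 15.1 rad/s

The axle reaction passes through the axle and exerts no torque about it; angular momentum about the axle is conserved through the impact.
I_p = ½(1.86)(0.168)² = 0.02625 kg·m². Taking the sense of the ball of putty's angular momentum as positive, L_{ball} = m v R = (0.261)(11.6)(0.168) = 0.5086 kg·m²/s.
L_i = 0 + 0.5086 = 0.5086 kg·m²/s.
After sticking, I_f = I_p + m R² = 0.02625 + (0.261)(0.168)² = 0.03361 kg·m².
ω_f = L_i / I_f = 0.5086 / 0.03361 = 15.13 rad/s.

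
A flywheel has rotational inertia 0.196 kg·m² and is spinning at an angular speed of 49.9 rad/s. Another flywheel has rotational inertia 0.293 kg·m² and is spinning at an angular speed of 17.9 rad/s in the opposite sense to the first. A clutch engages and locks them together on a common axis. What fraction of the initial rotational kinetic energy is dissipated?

fraction ≈ 0.928

The coupling torques are internal; angular momentum about the shared axis is conserved.
Taking A's sense as positive: L = (0.1960)(49.9) − (0.2930)(17.9) = 4.536 kg·m²·rad/s.
Combined I = 0.1960 + 0.2930 = 0.4890 kg·m².
ω_f = L / I = 4.536 / 0.4890 = 9.275 rad/s.
KE_i = ½ΣIω² = 291.0 J; KE_f = ½(0.4890)(9.275)² = 21.04 J.
Fraction dissipated = (KE_i − KE_f)/KE_i = 0.9277.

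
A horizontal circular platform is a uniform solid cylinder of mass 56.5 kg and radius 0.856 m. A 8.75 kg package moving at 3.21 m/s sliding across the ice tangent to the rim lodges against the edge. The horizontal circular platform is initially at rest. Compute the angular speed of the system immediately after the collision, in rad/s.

|ω_f| ≈ 0.887 rad/s

The axle reaction passes through the central axle and exerts no torque about it; angular momentum about the central axle is conserved through the impact.
I_p = ½(56.5)(0.856)² = 20.70 kg·m². Taking the sense of the package's angular momentum as positive, L_{package} = m v R = (8.75)(3.21)(0.856) = 24.04 kg·m²/s.
L_i = 0 + 24.04 = 24.04 kg·m²/s.
After sticking, I_f = I_p + m R² = 20.70 + (8.75)(0.856)² = 27.11 kg·m².
ω_f = L_i / I_f = 24.04 / 27.11 = 0.8868 rad/s.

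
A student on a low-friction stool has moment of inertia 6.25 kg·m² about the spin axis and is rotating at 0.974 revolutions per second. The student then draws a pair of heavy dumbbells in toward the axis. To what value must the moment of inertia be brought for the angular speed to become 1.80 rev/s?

No external torque acts about the spin axis, so angular momentum is conserved.
I₂ = I₁ω₁ / ω₂ = (6.25)(0.974) / (1.80) = 3.382 kg·m².

I₂ ≈ 3.38 kg·m²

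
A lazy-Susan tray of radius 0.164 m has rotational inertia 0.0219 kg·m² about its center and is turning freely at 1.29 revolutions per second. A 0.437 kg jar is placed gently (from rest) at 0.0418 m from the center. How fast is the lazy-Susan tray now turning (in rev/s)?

The added mass arrives with no angular momentum about the center, and any external torque about the center is negligible, so the system's angular momentum is conserved.
Added inertia Σmr² = (0.437)(0.0418)² = 0.0007635 kg·m²; I_f = 0.02190 + 0.0007635 = 0.02266 kg·m².
ω_f = I_p ω_i / I_f = (0.02190)(1.29) / 0.02266 = 1.247 rev/s.

ω_f ≈ 1.25 rev/s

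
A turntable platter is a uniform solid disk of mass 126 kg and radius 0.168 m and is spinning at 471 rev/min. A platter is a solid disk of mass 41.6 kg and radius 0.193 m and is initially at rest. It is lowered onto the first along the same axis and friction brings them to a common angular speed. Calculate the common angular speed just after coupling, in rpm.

|ω_f| ≈ 328 rpm

The coupling torques are internal; angular momentum about the shared axis is conserved.
Moments of inertia: I_A = ½(126)(0.168)² = 1.778 kg·m²; I_B = ½(41.6)(0.193)² = 0.7748 kg·m².
Taking A's sense as positive: L = (1.778)(471) = 837.5 kg·m²·rpm.
Combined I = 1.778 + 0.7748 = 2.553 kg·m².
ω_f = L / I = 837.5 / 2.553 = 328.1 rpm.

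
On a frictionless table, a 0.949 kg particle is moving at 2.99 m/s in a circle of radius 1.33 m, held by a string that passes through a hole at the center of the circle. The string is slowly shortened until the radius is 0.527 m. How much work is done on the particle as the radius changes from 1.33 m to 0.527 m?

The only horizontal force on the mass is along the cord (radial), so it exerts no torque about the hole and angular momentum m v r is conserved.
v₂ = v₁ r₁ / r₂ = (2.99)(1.33) / (0.527) = 7.546 m/s.
W = ΔKE = ½m(v₂² − v₁²) = 22.78 J.

W ≈ 22.8 J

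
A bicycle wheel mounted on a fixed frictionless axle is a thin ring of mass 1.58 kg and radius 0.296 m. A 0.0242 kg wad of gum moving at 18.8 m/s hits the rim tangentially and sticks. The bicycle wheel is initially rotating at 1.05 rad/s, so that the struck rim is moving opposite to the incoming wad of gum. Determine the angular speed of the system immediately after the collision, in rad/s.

About the axle the impulsive forces during the collision are internal, so angular momentum about that axis is conserved.
I_p = (1.58)(0.296)² = 0.1384 kg·m². Taking the sense of the wad of gum's angular momentum as positive, L_{wad} = m v R = (0.0242)(18.8)(0.296) = 0.1347 kg·m²/s.
L_i = −I_p ω_p + m v R = −(0.1384)(1.05) + 0.1347 = -0.01069 kg·m²/s.
After sticking, I_f = I_p + m R² = 0.1384 + (0.0242)(0.296)² = 0.1406 kg·m².
ω_f = L_i / I_f = -0.01069 / 0.1406 = -0.07603 rad/s.

|ω_f| ≈ 0.0760 rad/s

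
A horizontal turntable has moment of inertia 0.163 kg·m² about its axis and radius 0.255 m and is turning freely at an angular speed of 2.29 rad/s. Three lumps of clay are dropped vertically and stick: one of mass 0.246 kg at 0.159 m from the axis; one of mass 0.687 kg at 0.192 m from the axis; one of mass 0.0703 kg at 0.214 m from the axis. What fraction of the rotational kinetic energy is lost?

The added mass arrives with no angular momentum about the axis, and any external torque about the axis is negligible, so the system's angular momentum is conserved.
Added inertia Σmr² = (0.246)(0.159)² + (0.687)(0.192)² + (0.0703)(0.214)² = 0.03476 kg·m²; I_f = 0.1630 + 0.03476 = 0.1978 kg·m².
ω_f = I_p ω_i / I_f = (0.1630)(2.29) / 0.1978 = 1.887 rad/s.
KE_i = ½(0.1630)(2.290 rad/s)² = 0.4274 J; KE_f = ½(0.1978)(1.887)² = 0.3523 J.
Fraction lost = 0.1758.

fraction ≈ 0.176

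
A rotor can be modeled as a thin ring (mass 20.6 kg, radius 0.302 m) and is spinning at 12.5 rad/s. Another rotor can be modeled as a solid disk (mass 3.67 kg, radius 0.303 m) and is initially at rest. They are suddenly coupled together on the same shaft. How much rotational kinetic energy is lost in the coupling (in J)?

ΔKE lost ≈ 12.1 J

The coupling torques are internal; angular momentum about the shared axis is conserved.
Moments of inertia: I_A = (20.6)(0.302)² = 1.879 kg·m²; I_B = ½(3.67)(0.303)² = 0.1685 kg·m².
Taking A's sense as positive: L = (1.879)(12.5) = 23.49 kg·m²·rad/s.
Combined I = 1.879 + 0.1685 = 2.047 kg·m².
ω_f = L / I = 23.49 / 2.047 = 11.47 rad/s.
KE_i = ½ΣIω² = 146.8 J; KE_f = ½(2.047)(11.47)² = 134.7 J.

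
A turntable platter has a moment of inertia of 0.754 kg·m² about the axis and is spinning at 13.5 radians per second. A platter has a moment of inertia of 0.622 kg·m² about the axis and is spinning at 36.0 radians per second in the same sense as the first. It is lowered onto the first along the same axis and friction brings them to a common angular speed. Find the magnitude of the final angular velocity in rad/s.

|ω_f| ≈ 23.7 rad/s

No external torque acts about the common axis, so total angular momentum is conserved.
Taking A's sense as positive: L = (0.7540)(13.5) + (0.6220)(36.0) = 32.57 kg·m²·rad/s.
Combined I = 0.7540 + 0.6220 = 1.376 kg·m².
ω_f = L / I = 32.57 / 1.376 = 23.67 rad/s.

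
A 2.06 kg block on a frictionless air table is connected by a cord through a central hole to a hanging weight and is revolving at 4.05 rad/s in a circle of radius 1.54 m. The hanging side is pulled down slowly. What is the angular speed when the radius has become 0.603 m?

ω₂ ≈ 26.4 rad/s

The constraining force is radial, so m r² ω about the center is conserved.
ω₂ = ω₁ (r₁/r₂)² = (4.05)(1.54/0.603)² = 26.42 rad/s.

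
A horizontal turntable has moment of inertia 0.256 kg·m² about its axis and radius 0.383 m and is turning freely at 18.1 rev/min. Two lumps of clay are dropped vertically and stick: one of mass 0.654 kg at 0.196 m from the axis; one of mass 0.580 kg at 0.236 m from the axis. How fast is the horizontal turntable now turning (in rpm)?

No external torque acts about the axis; L_before = L_after.
Added inertia Σmr² = (0.654)(0.196)² + (0.580)(0.236)² = 0.05743 kg·m²; I_f = 0.2560 + 0.05743 = 0.3134 kg·m².
ω_f = I_p ω_i / I_f = (0.2560)(18.1) / 0.3134 = 14.78 rpm.

ω_f ≈ 14.8 rpm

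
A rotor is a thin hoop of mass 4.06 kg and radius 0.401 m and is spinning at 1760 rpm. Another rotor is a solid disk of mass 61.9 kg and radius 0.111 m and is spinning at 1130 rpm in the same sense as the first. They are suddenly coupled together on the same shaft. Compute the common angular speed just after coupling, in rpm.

|ω_f| ≈ 1530 rpm

No external torque acts about the common axis, so total angular momentum is conserved.
Moments of inertia: I_A = (4.06)(0.401)² = 0.6529 kg·m²; I_B = ½(61.9)(0.111)² = 0.3813 kg·m².
Taking A's sense as positive: L = (0.6529)(1760) + (0.3813)(1130) = 1580 kg·m²·rpm.
Combined I = 0.6529 + 0.3813 = 1.034 kg·m².
ω_f = L / I = 1580 / 1.034 = 1528 rpm.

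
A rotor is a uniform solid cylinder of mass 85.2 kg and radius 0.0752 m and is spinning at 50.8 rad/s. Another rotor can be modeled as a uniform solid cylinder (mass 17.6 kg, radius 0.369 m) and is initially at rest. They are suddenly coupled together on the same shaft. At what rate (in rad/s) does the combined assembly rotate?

|ω_f| ≈ 8.50 rad/s

No external torque acts about the common axis, so total angular momentum is conserved.
Moments of inertia: I_A = ½(85.2)(0.0752)² = 0.2409 kg·m²; I_B = ½(17.6)(0.369)² = 1.198 kg·m².
Taking A's sense as positive: L = (0.2409)(50.8) = 12.24 kg·m²·rad/s.
Combined I = 0.2409 + 1.198 = 1.439 kg·m².
ω_f = L / I = 12.24 / 1.439 = 8.504 rad/s.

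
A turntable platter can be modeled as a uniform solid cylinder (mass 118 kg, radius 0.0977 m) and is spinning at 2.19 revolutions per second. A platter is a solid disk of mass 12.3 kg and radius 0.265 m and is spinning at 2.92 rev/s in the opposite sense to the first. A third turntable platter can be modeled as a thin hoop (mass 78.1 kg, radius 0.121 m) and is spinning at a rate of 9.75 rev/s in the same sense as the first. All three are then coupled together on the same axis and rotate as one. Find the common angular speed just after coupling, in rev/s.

|ω_f| ≈ 5.20 rev/s

No external torque acts about the common axis, so total angular momentum is conserved.
Moments of inertia: I_A = ½(118)(0.0977)² = 0.5632 kg·m²; I_B = ½(12.3)(0.265)² = 0.4319 kg·m²; I_C = (78.1)(0.121)² = 1.143 kg·m².
Taking A's sense as positive: L = (0.5632)(2.19) − (0.4319)(2.92) + (1.143)(9.75) = 11.12 kg·m²·rev/s.
Combined I = 0.5632 + 0.4319 + 1.143 = 2.139 kg·m².
ω_f = L / I = 11.12 / 2.139 = 5.200 rev/s.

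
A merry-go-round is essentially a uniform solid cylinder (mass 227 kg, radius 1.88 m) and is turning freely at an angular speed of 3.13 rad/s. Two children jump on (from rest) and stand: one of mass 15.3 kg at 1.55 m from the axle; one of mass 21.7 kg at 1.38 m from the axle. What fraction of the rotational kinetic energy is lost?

fraction ≈ 0.163

The added mass arrives with no angular momentum about the axle, and any external torque about the axle is negligible, so the system's angular momentum is conserved.
I_p = ½(227)(1.88)² = 401.2 kg·m².
Added inertia Σmr² = (15.3)(1.55)² + (21.7)(1.38)² = 78.08 kg·m²; I_f = 401.2 + 78.08 = 479.2 kg·m².
ω_f = I_p ω_i / I_f = (401.2)(3.13) / 479.2 = 2.620 rad/s.
KE_i = ½(401.2)(3.130 rad/s)² = 1965 J; KE_f = ½(479.2)(2.620)² = 1645 J.
Fraction lost = 0.1629.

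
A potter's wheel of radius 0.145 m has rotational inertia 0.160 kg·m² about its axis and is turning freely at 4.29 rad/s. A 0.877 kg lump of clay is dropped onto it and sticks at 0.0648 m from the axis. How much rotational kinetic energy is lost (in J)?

energy lost ≈ 0.0331 J

No external torque acts about the axis; L_before = L_after.
Added inertia Σmr² = (0.877)(0.0648)² = 0.003683 kg·m²; I_f = 0.1600 + 0.003683 = 0.1637 kg·m².
ω_f = I_p ω_i / I_f = (0.1600)(4.29) / 0.1637 = 4.193 rad/s.
KE_i = ½(0.1600)(4.290 rad/s)² = 1.472 J; KE_f = ½(0.1637)(4.193)² = 1.439 J.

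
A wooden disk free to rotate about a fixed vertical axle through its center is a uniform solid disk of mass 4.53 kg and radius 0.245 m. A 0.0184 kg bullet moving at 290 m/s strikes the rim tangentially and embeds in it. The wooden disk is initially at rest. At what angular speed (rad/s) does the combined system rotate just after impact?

|ω_f| ≈ 9.54 rad/s

About the axle the impulsive forces during the collision are internal, so angular momentum about that axis is conserved.
I_p = ½(4.53)(0.245)² = 0.1360 kg·m². Taking the sense of the bullet's angular momentum as positive, L_{bullet} = m v R = (0.0184)(290)(0.245) = 1.307 kg·m²/s.
L_i = 0 + 1.307 = 1.307 kg·m²/s.
After sticking, I_f = I_p + m R² = 0.1360 + (0.0184)(0.245)² = 0.1371 kg·m².
ω_f = L_i / I_f = 1.307 / 0.1371 = 9.538 rad/s.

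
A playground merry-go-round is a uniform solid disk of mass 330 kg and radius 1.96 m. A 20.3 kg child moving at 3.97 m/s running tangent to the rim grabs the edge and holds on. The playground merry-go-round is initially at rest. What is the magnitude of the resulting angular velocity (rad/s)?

|ω_f| ≈ 0.222 rad/s

The axle reaction passes through the axle and exerts no torque about it; angular momentum about the axle is conserved through the impact.
I_p = ½(330)(1.96)² = 633.9 kg·m². Taking the sense of the child's angular momentum as positive, L_{child} = m v R = (20.3)(3.97)(1.96) = 158.0 kg·m²/s.
L_i = 0 + 158.0 = 158.0 kg·m²/s.
After sticking, I_f = I_p + m R² = 633.9 + (20.3)(1.96)² = 711.8 kg·m².
ω_f = L_i / I_f = 158.0 / 711.8 = 0.2219 rad/s.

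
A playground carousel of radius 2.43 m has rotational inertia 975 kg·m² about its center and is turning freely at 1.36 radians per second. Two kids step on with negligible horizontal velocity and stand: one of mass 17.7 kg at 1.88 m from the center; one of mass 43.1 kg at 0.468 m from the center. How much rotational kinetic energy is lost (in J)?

The added mass arrives with no angular momentum about the center, and any external torque about the center is negligible, so the system's angular momentum is conserved.
Added inertia Σmr² = (17.7)(1.88)² + (43.1)(0.468)² = 72.00 kg·m²; I_f = 975.0 + 72.00 = 1047 kg·m².
ω_f = I_p ω_i / I_f = (975.0)(1.36) / 1047 = 1.266 rad/s.
KE_i = ½(975.0)(1.360 rad/s)² = 901.7 J; KE_f = ½(1047)(1.266)² = 839.7 J.

energy lost ≈ 62.0 J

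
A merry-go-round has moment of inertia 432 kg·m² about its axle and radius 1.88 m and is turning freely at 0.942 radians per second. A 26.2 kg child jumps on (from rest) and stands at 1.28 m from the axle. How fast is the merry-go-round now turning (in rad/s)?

The added mass arrives with no angular momentum about the axle, and any external torque about the axle is negligible, so the system's angular momentum is conserved.
Added inertia Σmr² = (26.2)(1.28)² = 42.93 kg·m²; I_f = 432.0 + 42.93 = 474.9 kg·m².
ω_f = I_p ω_i / I_f = (432.0)(0.942) / 474.9 = 0.8569 rad/s.

ω_f ≈ 0.857 rad/s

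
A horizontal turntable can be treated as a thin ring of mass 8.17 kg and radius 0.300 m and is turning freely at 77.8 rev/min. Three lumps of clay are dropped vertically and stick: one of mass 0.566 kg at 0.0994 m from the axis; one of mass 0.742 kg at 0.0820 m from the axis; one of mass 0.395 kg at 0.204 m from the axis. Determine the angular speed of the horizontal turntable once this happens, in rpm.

The added mass arrives with no angular momentum about the axis, and any external torque about the axis is negligible, so the system's angular momentum is conserved.
I_p = (8.17)(0.300)² = 0.7353 kg·m².
Added inertia Σmr² = (0.566)(0.0994)² + (0.742)(0.0820)² + (0.395)(0.204)² = 0.02702 kg·m²; I_f = 0.7353 + 0.02702 = 0.7623 kg·m².
ω_f = I_p ω_i / I_f = (0.7353)(77.8) / 0.7623 = 75.04 rpm.

ω_f ≈ 75.0 rpm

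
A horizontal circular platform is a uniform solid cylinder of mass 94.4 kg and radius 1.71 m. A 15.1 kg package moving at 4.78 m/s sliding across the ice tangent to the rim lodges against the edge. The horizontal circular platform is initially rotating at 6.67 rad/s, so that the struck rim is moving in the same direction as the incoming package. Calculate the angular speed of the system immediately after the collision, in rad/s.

|ω_f| ≈ 5.73 rad/s

The axle reaction passes through the central axle and exerts no torque about it; angular momentum about the central axle is conserved through the impact.
I_p = ½(94.4)(1.71)² = 138.0 kg·m². Taking the sense of the package's angular momentum as positive, L_{package} = m v R = (15.1)(4.78)(1.71) = 123.4 kg·m²/s.
L_i = +I_p ω_p + m v R = +(138.0)(6.67) + 123.4 = 1044 kg·m²/s.
After sticking, I_f = I_p + m R² = 138.0 + (15.1)(1.71)² = 182.2 kg·m².
ω_f = L_i / I_f = 1044 / 182.2 = 5.731 rad/s.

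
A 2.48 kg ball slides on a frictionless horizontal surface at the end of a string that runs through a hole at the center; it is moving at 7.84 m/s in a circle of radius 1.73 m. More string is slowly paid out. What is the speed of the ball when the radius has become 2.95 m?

v₂ ≈ 4.60 m/s

The only horizontal force on the mass is along the cord (radial), so it exerts no torque about the hole and angular momentum m v r is conserved.
v₂ = v₁ r₁ / r₂ = (7.84)(1.73) / (2.95) = 4.598 m/s.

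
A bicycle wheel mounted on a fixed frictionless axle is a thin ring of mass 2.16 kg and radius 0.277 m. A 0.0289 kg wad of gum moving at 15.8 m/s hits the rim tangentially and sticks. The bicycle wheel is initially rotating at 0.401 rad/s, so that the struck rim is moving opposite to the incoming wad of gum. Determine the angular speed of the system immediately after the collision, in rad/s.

About the axle the impulsive forces during the collision are internal, so angular momentum about that axis is conserved.
I_p = (2.16)(0.277)² = 0.1657 kg·m². Taking the sense of the wad of gum's angular momentum as positive, L_{wad} = m v R = (0.0289)(15.8)(0.277) = 0.1265 kg·m²/s.
L_i = −I_p ω_p + m v R = −(0.1657)(0.401) + 0.1265 = 0.06002 kg·m²/s.
After sticking, I_f = I_p + m R² = 0.1657 + (0.0289)(0.277)² = 0.1680 kg·m².
ω_f = L_i / I_f = 0.06002 / 0.1680 = 0.3574 rad/s.

|ω_f| ≈ 0.357 rad/s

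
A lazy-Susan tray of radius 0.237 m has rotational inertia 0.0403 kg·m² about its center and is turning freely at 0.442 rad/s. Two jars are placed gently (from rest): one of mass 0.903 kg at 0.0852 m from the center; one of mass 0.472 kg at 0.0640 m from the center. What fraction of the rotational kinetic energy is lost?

The added mass arrives with no angular momentum about the center, and any external torque about the center is negligible, so the system's angular momentum is conserved.
Added inertia Σmr² = (0.903)(0.0852)² + (0.472)(0.0640)² = 0.008488 kg·m²; I_f = 0.04030 + 0.008488 = 0.04879 kg·m².
ω_f = I_p ω_i / I_f = (0.04030)(0.442) / 0.04879 = 0.3651 rad/s.
KE_i = ½(0.04030)(0.4420 rad/s)² = 0.003937 J; KE_f = ½(0.04879)(0.3651)² = 0.003252 J.
Fraction lost = 0.1740.

fraction ≈ 0.174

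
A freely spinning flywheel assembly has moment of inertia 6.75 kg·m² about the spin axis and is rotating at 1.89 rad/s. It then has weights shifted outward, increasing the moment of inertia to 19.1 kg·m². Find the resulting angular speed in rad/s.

No external torque acts about the spin axis, so angular momentum is conserved.
ω₂ = I₁ω₁ / I₂ = (6.750)(1.89 rad/s) / (19.10) = 0.6679 rad/s.

ω₂ ≈ 0.668 rad/s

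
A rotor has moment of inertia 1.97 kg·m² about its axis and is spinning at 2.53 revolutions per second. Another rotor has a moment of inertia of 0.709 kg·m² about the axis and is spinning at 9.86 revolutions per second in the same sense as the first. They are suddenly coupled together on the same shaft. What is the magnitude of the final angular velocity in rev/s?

No external torque acts about the common axis, so total angular momentum is conserved.
Taking A's sense as positive: L = (1.970)(2.53) + (0.7090)(9.86) = 11.97 kg·m²·rev/s.
Combined I = 1.970 + 0.7090 = 2.679 kg·m².
ω_f = L / I = 11.97 / 2.679 = 4.470 rev/s.

|ω_f| ≈ 4.47 rev/s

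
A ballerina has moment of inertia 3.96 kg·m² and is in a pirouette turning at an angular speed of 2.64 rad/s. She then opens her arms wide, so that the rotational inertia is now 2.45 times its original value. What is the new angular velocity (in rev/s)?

Angular momentum about the spin axis is conserved since the torque about it is zero.
I₂ = 2.45 × 3.96 = 9.702 kg·m².
ω₂ = I₁ω₁ / I₂ = (3.960)(2.64 rad/s) / (9.702) = 1.078 rad/s = 0.1715 rev/s.

ω₂ ≈ 0.171 rev/s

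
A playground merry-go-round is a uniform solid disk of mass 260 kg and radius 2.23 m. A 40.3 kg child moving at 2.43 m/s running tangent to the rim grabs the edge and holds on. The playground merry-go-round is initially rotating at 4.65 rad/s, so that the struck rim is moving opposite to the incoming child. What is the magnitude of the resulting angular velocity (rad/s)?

|ω_f| ≈ 3.29 rad/s

The axle reaction passes through the axle and exerts no torque about it; angular momentum about the axle is conserved through the impact.
I_p = ½(260)(2.23)² = 646.5 kg·m². Taking the sense of the child's angular momentum as positive, L_{child} = m v R = (40.3)(2.43)(2.23) = 218.4 kg·m²/s.
L_i = −I_p ω_p + m v R = −(646.5)(4.65) + 218.4 = -2788 kg·m²/s.
After sticking, I_f = I_p + m R² = 646.5 + (40.3)(2.23)² = 846.9 kg·m².
ω_f = L_i / I_f = -2788 / 846.9 = -3.292 rad/s.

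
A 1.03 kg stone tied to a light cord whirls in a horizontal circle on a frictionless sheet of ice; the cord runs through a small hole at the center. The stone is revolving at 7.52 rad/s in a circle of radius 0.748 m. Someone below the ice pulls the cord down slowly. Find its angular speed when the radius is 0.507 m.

No torque about the axis ⇒ m r₁² ω₁ = m r₂² ω₂.
ω₂ = ω₁ (r₁/r₂)² = (7.52)(0.748/0.507)² = 16.37 rad/s.

ω₂ ≈ 16.4 rad/s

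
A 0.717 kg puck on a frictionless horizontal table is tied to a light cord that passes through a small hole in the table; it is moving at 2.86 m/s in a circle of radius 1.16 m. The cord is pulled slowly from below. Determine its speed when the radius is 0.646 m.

Central (radial) force ⇒ zero torque about the center ⇒ m v r is constant.
v₂ = v₁ r₁ / r₂ = (2.86)(1.16) / (0.646) = 5.136 m/s.

v₂ ≈ 5.14 m/s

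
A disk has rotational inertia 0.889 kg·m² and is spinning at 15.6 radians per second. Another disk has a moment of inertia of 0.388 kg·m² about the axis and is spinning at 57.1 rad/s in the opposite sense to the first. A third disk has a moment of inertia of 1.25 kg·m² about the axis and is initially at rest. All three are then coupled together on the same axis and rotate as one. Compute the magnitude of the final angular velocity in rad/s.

The coupling torques are internal; angular momentum about the shared axis is conserved.
Taking A's sense as positive: L = (0.8890)(15.6) − (0.3880)(57.1) = -8.286 kg·m²·rad/s.
Combined I = 0.8890 + 0.3880 + 1.250 = 2.527 kg·m².
ω_f = L / I = -8.286 / 2.527 = -3.279 rad/s.

|ω_f| ≈ 3.28 rad/s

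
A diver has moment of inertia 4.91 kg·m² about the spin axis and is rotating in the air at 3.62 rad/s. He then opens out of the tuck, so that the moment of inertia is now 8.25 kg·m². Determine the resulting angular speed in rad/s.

With no external torque about the axis, L is conserved: I₁ω₁ = I₂ω₂.
ω₂ = I₁ω₁ / I₂ = (4.910)(3.62 rad/s) / (8.250) = 2.154 rad/s.

ω₂ ≈ 2.15 rad/s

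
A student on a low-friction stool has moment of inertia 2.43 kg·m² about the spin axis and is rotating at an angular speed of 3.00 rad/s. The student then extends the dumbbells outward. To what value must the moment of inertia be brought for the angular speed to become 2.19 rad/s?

I₂ ≈ 3.33 kg·m²

Angular momentum about the spin axis is conserved since the torque about it is zero.
I₂ = I₁ω₁ / ω₂ = (2.43)(3.00) / (2.19) = 3.329 kg·m².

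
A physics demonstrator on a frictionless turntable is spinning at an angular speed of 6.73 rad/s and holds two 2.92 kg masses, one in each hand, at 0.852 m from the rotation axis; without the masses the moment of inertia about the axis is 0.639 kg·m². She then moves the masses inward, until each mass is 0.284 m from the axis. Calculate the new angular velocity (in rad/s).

ω₂ ≈ 29.6 rad/s

Angular momentum about the spin axis is conserved since the torque about it is zero.
I₁ = 0.639 + 2(2.92)(0.852)² = 4.878 kg·m²; I₂ = 0.639 + 2(2.92)(0.284)² = 1.110 kg·m².
ω₂ = I₁ω₁ / I₂ = (4.878)(6.73 rad/s) / (1.110) = 29.58 rad/s.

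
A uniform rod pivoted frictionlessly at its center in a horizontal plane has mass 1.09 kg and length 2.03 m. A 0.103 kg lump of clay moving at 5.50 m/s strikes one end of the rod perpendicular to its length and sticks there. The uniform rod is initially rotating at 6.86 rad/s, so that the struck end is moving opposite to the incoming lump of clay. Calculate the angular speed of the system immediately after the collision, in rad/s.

|ω_f| ≈ 4.15 rad/s

About the pivot the impulsive forces during the collision are internal, so angular momentum about that axis is conserved.
I_p = (1/12)(1.09)(2.03)² = 0.3743 kg·m². Taking the sense of the lump of clay's angular momentum as positive, L_{lump} = m v R = (0.103)(5.50)(2.03/2) = 0.5750 kg·m²/s.
L_i = −I_p ω_p + m v R = −(0.3743)(6.86) + 0.5750 = -1.993 kg·m²/s.
After sticking, I_f = I_p + m R² = 0.3743 + (0.103)(2.03/2)² = 0.4804 kg·m².
ω_f = L_i / I_f = -1.993 / 0.4804 = -4.148 rad/s.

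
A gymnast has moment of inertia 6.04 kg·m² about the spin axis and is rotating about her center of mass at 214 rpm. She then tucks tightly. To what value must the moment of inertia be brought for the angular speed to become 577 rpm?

I₂ ≈ 2.24 kg·m²

No external torque acts about the spin axis, so angular momentum is conserved.
I₂ = I₁ω₁ / ω₂ = (6.04)(214) / (577) = 2.240 kg·m².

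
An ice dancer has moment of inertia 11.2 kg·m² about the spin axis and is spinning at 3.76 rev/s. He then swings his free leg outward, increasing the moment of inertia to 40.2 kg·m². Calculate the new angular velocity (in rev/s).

ω₂ ≈ 1.05 rev/s

With no external torque about the axis, L is conserved: I₁ω₁ = I₂ω₂.
ω₂ = I₁ω₁ / I₂ = (11.20)(3.76 rev/s) / (40.20) = 1.048 rev/s.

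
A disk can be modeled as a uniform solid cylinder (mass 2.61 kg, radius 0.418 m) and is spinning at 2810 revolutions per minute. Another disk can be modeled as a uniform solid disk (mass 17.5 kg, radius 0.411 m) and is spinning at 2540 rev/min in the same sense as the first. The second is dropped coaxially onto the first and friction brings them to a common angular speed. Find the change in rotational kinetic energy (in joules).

No external torque acts about the common axis, so total angular momentum is conserved.
Moments of inertia: I_A = ½(2.61)(0.418)² = 0.2280 kg·m²; I_B = ½(17.5)(0.411)² = 1.478 kg·m².
Taking A's sense as positive: L = (0.2280)(2810) + (1.478)(2540) = 4395 kg·m²·rpm.
Combined I = 0.2280 + 1.478 = 1.706 kg·m².
ω_f = L / I = 4395 / 1.706 = 2576 rpm.
KE_i = ½ΣIω² = 62160 J; KE_f = ½(1.706)(269.8)² = 62080 J.

ΔKE ≈ -79.0 J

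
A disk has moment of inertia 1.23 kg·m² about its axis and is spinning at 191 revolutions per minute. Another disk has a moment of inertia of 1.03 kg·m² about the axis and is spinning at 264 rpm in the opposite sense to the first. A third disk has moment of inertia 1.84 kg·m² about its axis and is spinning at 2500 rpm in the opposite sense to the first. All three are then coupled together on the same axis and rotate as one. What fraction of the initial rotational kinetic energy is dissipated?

fraction ≈ 0.549

The coupling torques are internal; angular momentum about the shared axis is conserved.
Taking A's sense as positive: L = (1.230)(191) − (1.030)(264) − (1.840)(2500) = -4637 kg·m²·rpm.
Combined I = 1.230 + 1.030 + 1.840 = 4.100 kg·m².
ω_f = L / I = -4637 / 4.100 = -1131 rpm.
KE_i = ½ΣIω² = 63700 J; KE_f = ½(4.100)(118.4)² = 28760 J.
Fraction dissipated = (KE_i − KE_f)/KE_i = 0.5486.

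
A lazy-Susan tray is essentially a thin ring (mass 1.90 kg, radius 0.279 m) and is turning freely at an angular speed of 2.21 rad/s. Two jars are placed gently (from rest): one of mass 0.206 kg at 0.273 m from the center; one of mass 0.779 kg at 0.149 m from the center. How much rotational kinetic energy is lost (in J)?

No external torque acts about the center; L_before = L_after.
I_p = (1.90)(0.279)² = 0.1479 kg·m².
Added inertia Σmr² = (0.206)(0.273)² + (0.779)(0.149)² = 0.03265 kg·m²; I_f = 0.1479 + 0.03265 = 0.1805 kg·m².
ω_f = I_p ω_i / I_f = (0.1479)(2.21) / 0.1805 = 1.810 rad/s.
KE_i = ½(0.1479)(2.210 rad/s)² = 0.3612 J; KE_f = ½(0.1805)(1.810)² = 0.2959 J.

energy lost ≈ 0.0653 J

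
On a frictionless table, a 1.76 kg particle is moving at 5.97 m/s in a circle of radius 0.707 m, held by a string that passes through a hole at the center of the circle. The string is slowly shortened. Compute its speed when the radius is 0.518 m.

Central (radial) force ⇒ zero torque about the center ⇒ m v r is constant.
v₂ = v₁ r₁ / r₂ = (5.97)(0.707) / (0.518) = 8.148 m/s.

v₂ ≈ 8.15 m/s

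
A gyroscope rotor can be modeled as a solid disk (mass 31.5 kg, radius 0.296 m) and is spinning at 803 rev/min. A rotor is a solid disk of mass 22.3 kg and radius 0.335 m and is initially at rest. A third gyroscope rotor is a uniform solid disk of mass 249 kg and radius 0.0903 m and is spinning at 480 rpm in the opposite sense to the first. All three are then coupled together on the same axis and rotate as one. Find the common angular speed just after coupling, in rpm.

|ω_f| ≈ 170 rpm

The coupling torques are internal; angular momentum about the shared axis is conserved.
Moments of inertia: I_A = ½(31.5)(0.296)² = 1.380 kg·m²; I_B = ½(22.3)(0.335)² = 1.251 kg·m²; I_C = ½(249)(0.0903)² = 1.015 kg·m².
Taking A's sense as positive: L = (1.380)(803) − (1.015)(480) = 620.8 kg·m²·rpm.
Combined I = 1.380 + 1.251 + 1.015 = 3.646 kg·m².
ω_f = L / I = 620.8 / 3.646 = 170.3 rpm.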